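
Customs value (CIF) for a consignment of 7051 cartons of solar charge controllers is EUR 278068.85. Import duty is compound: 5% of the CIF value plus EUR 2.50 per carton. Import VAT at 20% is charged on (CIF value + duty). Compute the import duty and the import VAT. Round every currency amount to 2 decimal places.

Ad valorem component: 278068.85 × 5% = 13903.44
Specific component: 7051 × 2.50 = 17627.50
Import duty = 13903.44 + 17627.50 = 31530.94
VAT base = CIF + duty = 278068.85 + 31530.94 = 309599.79
Import VAT = 309599.79 × 20% = 61919.96

Import duty: EUR 31530.94; import VAT: EUR 61919.96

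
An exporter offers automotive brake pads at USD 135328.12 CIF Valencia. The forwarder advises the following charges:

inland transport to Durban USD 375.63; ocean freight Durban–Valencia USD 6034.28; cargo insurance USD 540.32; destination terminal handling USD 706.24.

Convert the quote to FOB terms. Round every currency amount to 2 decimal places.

Not relevant to the conversion: inland to port — on the seller under both CIF and FOB; already in the CIF price and stays in the FOB price. destination terminal — on the buyer under both terms; not part of either seller's price.
From CIF to FOB, the seller no longer bears: freight, insurance.
FOB price = 135328.12 − 6034.28 − 540.32 = 128753.52

FOB price: USD 128753.52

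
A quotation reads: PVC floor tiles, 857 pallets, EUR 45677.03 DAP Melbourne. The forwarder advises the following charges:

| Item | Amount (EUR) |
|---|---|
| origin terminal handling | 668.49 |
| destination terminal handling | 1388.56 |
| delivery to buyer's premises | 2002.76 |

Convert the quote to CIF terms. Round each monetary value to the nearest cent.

CIF price: EUR 42285.71

Not relevant to the conversion: origin terminal — on the seller under both DAP and CIF; already in the DAP price and stays in the CIF price.
From DAP to CIF, the seller no longer bears: destination terminal, delivery.
CIF price = 45677.03 − 1388.56 − 2002.76 = 42285.71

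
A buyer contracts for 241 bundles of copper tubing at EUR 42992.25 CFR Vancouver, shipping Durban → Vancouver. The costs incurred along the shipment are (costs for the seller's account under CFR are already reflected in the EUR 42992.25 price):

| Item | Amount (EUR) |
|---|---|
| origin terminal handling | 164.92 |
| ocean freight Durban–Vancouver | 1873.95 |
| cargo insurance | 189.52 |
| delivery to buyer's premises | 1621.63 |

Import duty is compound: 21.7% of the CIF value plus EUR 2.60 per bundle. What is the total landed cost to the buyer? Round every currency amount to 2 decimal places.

Total landed cost: EUR 54800.44

CFR: the seller pays costs through ocean freight to the destination port, but not insurance.
Already in the invoice (seller's account under CFR): origin terminal, freight — exclude.
CIF value = CFR price + insurance = 42992.25 + 189.52 = 43181.77
Ad valorem component: 43181.77 × 21.7% = 9370.44
Specific component: 241 × 2.60 = 626.60
Import duty = 9370.44 + 626.60 = 9997.04
Buyer bears: insurance 189.52 + delivery 1621.63 + duty 9997.04 = 11808.19
Landed cost = invoice 42992.25 + 11808.19 = 54800.44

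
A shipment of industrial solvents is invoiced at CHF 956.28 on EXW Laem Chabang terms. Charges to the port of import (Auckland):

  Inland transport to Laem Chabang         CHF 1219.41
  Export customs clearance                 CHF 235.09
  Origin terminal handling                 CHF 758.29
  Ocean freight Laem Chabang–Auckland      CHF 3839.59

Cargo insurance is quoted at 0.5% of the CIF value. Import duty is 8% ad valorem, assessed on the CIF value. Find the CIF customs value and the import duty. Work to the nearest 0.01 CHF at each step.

Let C be the CIF value. C = EXW price + pre-shipment costs + freight + 0.5% × C
C − 0.5% × C = 956.28 + 1219.41 + 235.09 + 758.29 + 3839.59
0.995 × C = 7008.66
C = 7008.66 / 0.995 = 7043.88
Insurance premium = 0.5% × 7043.88 = 35.22
Import duty = 7043.88 × 8% = 563.51

CIF value: CHF 7043.88; import duty: CHF 563.51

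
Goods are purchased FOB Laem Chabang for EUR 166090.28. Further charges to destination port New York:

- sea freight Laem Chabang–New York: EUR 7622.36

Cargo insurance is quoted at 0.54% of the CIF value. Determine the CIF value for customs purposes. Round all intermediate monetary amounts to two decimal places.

CIF value: EUR 174655.78

Let C be the CIF value. C = FOB price + freight + 0.54% × C
C − 0.54% × C = 166090.28 + 7622.36
0.9946 × C = 173712.64
C = 173712.64 / 0.9946 = 174655.78
Insurance premium = 0.54% × 174655.78 = 943.14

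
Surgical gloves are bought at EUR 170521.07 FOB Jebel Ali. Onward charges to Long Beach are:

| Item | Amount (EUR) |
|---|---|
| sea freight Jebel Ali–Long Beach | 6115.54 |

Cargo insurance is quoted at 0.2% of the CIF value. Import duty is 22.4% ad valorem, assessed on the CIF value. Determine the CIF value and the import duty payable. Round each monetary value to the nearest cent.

CIF value: EUR 176990.59; import duty: EUR 39645.89

Let C be the CIF value. C = FOB price + freight + 0.2% × C
C − 0.2% × C = 170521.07 + 6115.54
0.998 × C = 176636.61
C = 176636.61 / 0.998 = 176990.59
Insurance premium = 0.2% × 176990.59 = 353.98
Import duty = 176990.59 × 22.4% = 39645.89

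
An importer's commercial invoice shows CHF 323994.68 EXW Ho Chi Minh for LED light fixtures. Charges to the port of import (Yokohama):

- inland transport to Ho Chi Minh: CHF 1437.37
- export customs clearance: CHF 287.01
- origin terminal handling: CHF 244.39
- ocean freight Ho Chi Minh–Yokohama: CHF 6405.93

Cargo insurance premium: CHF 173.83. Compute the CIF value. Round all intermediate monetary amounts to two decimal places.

CIF value: CHF 332543.21

CIF = EXW price + pre-shipment costs + freight + insurance
CIF = 323994.68 + 1437.37 + 287.01 + 244.39 + 6405.93 + 173.83 = 332543.21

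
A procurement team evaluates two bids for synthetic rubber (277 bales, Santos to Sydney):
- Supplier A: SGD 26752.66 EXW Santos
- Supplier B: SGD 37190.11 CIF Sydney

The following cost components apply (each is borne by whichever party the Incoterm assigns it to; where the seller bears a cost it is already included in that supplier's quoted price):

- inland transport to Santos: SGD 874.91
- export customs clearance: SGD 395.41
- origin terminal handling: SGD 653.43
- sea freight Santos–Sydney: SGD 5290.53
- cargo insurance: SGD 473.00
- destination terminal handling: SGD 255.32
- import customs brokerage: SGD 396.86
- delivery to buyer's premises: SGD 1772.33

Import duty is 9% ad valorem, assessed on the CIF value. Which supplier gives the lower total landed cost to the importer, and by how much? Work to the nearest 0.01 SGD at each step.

Supplier A is cheaper by SGD 2997.69

Supplier A (EXW):
CIF value = EXW price + inland to port + export clearance + origin terminal + freight + insurance = 26752.66 + 874.91 + 395.41 + 653.43 + 5290.53 + 473.00 = 34439.94
Import duty = 34439.94 × 9% = 3099.59
Buyer bears (A): 874.91 + 395.41 + 653.43 + 5290.53 + 473.00 + 255.32 + 396.86 + 1772.33 = 10111.79
Landed cost (A) = invoice 26752.66 + 10111.79 + duty 3099.59 = 39964.04
Supplier B (CIF):
The CIF price already equals the CIF value: 37190.11
Import duty = 37190.11 × 9% = 3347.11
Buyer bears (B): 255.32 + 396.86 + 1772.33 = 2424.51
Landed cost (B) = invoice 37190.11 + 2424.51 + duty 3347.11 = 42961.73
Difference = |39964.04 − 42961.73| = 2997.69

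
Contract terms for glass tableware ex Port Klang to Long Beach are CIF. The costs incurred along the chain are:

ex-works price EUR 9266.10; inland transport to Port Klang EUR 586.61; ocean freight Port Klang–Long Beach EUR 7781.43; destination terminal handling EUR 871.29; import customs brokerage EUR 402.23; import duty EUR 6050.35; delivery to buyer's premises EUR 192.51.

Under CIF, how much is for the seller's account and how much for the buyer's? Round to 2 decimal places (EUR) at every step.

Seller: EUR 17634.14; buyer: EUR 7516.38

CIF: the seller pays costs through ocean freight and marine insurance to the destination port.
Seller's account: goods 9266.10 + inland to port 586.61 + freight 7781.43 = 17634.14
Buyer's account: destination terminal 871.29 + brokerage 402.23 + duty 6050.35 + delivery 192.51 = 7516.38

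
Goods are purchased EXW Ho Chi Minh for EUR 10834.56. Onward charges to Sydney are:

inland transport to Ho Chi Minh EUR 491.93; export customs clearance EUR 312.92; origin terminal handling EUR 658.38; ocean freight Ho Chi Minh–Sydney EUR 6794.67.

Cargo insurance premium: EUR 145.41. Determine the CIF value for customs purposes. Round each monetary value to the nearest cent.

CIF value: EUR 19237.87

CIF = EXW price + pre-shipment costs + freight + insurance
CIF = 10834.56 + 491.93 + 312.92 + 658.38 + 6794.67 + 145.41 = 19237.87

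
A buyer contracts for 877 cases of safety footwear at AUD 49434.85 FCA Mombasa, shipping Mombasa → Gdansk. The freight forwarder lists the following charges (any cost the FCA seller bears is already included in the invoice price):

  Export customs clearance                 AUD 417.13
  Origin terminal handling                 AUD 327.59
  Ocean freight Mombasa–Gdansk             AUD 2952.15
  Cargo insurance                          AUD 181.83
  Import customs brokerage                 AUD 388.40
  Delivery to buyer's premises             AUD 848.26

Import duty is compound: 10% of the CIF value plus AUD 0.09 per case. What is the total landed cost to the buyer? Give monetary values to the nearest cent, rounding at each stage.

Total landed cost: AUD 59501.65

FCA: the seller delivers export-cleared goods to the carrier; the buyer bears costs from that point.
Already in the invoice (seller's account under FCA): export clearance — exclude.
CIF value = FCA price + origin terminal + freight + insurance = 49434.85 + 327.59 + 2952.15 + 181.83 = 52896.42
Ad valorem component: 52896.42 × 10% = 5289.64
Specific component: 877 × 0.09 = 78.93
Import duty = 5289.64 + 78.93 = 5368.57
Buyer bears: origin terminal 327.59 + freight 2952.15 + insurance 181.83 + brokerage 388.40 + delivery 848.26 + duty 5368.57 = 10066.80
Landed cost = invoice 49434.85 + 10066.80 = 59501.65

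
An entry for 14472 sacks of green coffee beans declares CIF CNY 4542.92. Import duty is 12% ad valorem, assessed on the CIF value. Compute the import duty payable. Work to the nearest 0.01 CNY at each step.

Import duty = 4542.92 × 12% = 545.15

Import duty: CNY 545.15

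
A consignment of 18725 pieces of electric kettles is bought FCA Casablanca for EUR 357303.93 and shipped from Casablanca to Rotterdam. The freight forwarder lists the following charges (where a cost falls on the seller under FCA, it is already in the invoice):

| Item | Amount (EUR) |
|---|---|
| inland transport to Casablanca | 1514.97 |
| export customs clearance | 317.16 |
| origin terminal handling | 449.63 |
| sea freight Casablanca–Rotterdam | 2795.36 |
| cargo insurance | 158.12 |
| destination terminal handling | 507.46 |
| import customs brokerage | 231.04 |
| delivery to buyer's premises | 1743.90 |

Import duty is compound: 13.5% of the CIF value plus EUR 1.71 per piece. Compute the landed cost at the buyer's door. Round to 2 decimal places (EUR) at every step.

Total landed cost: EUR 443904.64

FCA: the seller delivers export-cleared goods to the carrier; the buyer bears costs from that point.
Already in the invoice (seller's account under FCA): inland to port, export clearance — exclude.
CIF value = FCA price + origin terminal + freight + insurance = 357303.93 + 449.63 + 2795.36 + 158.12 = 360707.04
Ad valorem component: 360707.04 × 13.5% = 48695.45
Specific component: 18725 × 1.71 = 32019.75
Import duty = 48695.45 + 32019.75 = 80715.20
Buyer bears: origin terminal 449.63 + freight 2795.36 + insurance 158.12 + destination terminal 507.46 + brokerage 231.04 + delivery 1743.90 + duty 80715.20 = 86600.71
Landed cost = invoice 357303.93 + 86600.71 = 443904.64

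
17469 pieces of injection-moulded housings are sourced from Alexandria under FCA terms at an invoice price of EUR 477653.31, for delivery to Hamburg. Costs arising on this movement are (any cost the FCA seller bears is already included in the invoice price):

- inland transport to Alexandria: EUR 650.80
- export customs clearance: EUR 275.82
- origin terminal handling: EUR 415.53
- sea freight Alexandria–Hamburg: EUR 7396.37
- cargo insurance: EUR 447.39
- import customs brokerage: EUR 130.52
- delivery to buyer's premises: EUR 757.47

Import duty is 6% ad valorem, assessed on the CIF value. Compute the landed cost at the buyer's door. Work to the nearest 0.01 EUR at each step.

FCA: the seller delivers export-cleared goods to the carrier; the buyer bears costs from that point.
Already in the invoice (seller's account under FCA): inland to port, export clearance — exclude.
CIF value = FCA price + origin terminal + freight + insurance = 477653.31 + 415.53 + 7396.37 + 447.39 = 485912.60
Import duty = 485912.60 × 6% = 29154.76
Buyer bears: origin terminal 415.53 + freight 7396.37 + insurance 447.39 + brokerage 130.52 + delivery 757.47 + duty 29154.76 = 38302.04
Landed cost = invoice 477653.31 + 38302.04 = 515955.35

Total landed cost: EUR 515955.35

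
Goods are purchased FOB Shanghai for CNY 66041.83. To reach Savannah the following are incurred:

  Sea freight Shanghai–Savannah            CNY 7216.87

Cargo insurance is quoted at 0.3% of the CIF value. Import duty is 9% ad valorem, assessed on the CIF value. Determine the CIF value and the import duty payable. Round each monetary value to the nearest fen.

CIF value: CNY 73479.14; import duty: CNY 6613.12

Let C be the CIF value. C = FOB price + freight + 0.3% × C
C − 0.3% × C = 66041.83 + 7216.87
0.997 × C = 73258.70
C = 73258.70 / 0.997 = 73479.14
Insurance premium = 0.3% × 73479.14 = 220.44
Import duty = 73479.14 × 9% = 6613.12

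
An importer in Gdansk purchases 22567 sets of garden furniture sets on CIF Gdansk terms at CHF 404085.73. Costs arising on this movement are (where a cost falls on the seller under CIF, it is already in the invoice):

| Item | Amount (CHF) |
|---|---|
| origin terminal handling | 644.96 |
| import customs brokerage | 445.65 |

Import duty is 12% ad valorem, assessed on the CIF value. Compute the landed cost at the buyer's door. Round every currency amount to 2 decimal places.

CIF: the seller pays costs through ocean freight and marine insurance to the destination port.
Already in the invoice (seller's account under CIF): origin terminal — exclude.
The CIF price already equals the CIF value: 404085.73
Import duty = 404085.73 × 12% = 48490.29
Buyer bears: brokerage 445.65 + duty 48490.29 = 48935.94
Landed cost = invoice 404085.73 + 48935.94 = 453021.67

Total landed cost: CHF 453021.67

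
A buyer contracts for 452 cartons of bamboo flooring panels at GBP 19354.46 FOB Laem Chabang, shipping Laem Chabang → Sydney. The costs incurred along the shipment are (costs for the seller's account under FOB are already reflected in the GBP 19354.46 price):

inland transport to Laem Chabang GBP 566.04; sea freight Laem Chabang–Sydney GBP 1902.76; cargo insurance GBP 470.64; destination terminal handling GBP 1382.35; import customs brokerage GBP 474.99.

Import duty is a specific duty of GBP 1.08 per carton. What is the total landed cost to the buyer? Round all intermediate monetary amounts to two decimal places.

Total landed cost: GBP 24073.36

FOB: the seller bears costs until goods are on board at the origin port; the buyer bears freight, insurance and all costs thereafter.
Already in the invoice (seller's account under FOB): inland to port — exclude.
CIF value = FOB price + freight + insurance = 19354.46 + 1902.76 + 470.64 = 21727.86
Import duty = 452 × 1.08 = 488.16
Buyer bears: freight 1902.76 + insurance 470.64 + destination terminal 1382.35 + brokerage 474.99 + duty 488.16 = 4718.90
Landed cost = invoice 19354.46 + 4718.90 = 24073.36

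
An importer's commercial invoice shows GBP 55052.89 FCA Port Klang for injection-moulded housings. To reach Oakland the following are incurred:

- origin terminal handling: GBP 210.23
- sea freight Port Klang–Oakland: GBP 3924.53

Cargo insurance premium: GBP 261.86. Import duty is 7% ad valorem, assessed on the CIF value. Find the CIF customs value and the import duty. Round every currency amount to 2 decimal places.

CIF value: GBP 59449.51; import duty: GBP 4161.47

CIF = FCA price + pre-shipment costs + freight + insurance
CIF = 55052.89 + 210.23 + 3924.53 + 261.86 = 59449.51
Import duty = 59449.51 × 7% = 4161.47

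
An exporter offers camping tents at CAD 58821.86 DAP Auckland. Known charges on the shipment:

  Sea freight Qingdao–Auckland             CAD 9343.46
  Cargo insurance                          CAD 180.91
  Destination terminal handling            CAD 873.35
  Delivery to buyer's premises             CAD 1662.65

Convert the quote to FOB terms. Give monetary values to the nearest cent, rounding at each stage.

FOB price: CAD 46761.49

From DAP to FOB, the seller no longer bears: freight, insurance, destination terminal, delivery.
FOB price = 58821.86 − 9343.46 − 180.91 − 873.35 − 1662.65 = 46761.49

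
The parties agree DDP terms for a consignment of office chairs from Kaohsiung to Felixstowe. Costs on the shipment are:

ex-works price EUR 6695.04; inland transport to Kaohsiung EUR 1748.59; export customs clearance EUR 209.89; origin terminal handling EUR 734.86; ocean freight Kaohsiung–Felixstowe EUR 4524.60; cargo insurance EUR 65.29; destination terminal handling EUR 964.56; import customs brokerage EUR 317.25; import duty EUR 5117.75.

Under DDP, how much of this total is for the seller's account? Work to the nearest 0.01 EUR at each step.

Seller's account: EUR 20377.83

DDP: the seller bears all costs including import duty.
Seller's account: goods 6695.04 + inland to port 1748.59 + export clearance 209.89 + origin terminal 734.86 + freight 4524.60 + insurance 65.29 + destination terminal 964.56 + brokerage 317.25 + duty 5117.75 = 20377.83
Buyer's account: 0.00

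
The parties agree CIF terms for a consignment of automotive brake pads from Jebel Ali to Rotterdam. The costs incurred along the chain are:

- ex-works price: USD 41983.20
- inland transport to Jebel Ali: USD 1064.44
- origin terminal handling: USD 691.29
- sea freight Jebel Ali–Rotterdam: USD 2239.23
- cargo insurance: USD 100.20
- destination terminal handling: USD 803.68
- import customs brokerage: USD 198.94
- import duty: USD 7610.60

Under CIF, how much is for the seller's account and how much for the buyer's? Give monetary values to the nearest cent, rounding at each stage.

CIF: the seller pays costs through ocean freight and marine insurance to the destination port.
Seller's account: goods 41983.20 + inland to port 1064.44 + origin terminal 691.29 + freight 2239.23 + insurance 100.20 = 46078.36
Buyer's account: destination terminal 803.68 + brokerage 198.94 + duty 7610.60 = 8613.22

Seller: USD 46078.36; buyer: USD 8613.22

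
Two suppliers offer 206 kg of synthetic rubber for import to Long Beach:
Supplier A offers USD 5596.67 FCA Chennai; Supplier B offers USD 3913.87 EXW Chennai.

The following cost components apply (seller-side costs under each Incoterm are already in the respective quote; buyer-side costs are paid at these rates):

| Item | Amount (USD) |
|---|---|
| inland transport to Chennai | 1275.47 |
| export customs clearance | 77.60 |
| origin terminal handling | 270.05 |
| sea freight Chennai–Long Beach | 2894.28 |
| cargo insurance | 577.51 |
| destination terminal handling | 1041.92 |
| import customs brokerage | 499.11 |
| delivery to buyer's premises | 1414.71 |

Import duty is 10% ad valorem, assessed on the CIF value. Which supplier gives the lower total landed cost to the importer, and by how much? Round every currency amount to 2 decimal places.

Supplier A (FCA):
CIF value = FCA price + origin terminal + freight + insurance = 5596.67 + 270.05 + 2894.28 + 577.51 = 9338.51
Import duty = 9338.51 × 10% = 933.85
Buyer bears (A): 270.05 + 2894.28 + 577.51 + 1041.92 + 499.11 + 1414.71 = 6697.58
Landed cost (A) = invoice 5596.67 + 6697.58 + duty 933.85 = 13228.10
Supplier B (EXW):
CIF value = EXW price + inland to port + export clearance + origin terminal + freight + insurance = 3913.87 + 1275.47 + 77.60 + 270.05 + 2894.28 + 577.51 = 9008.78
Import duty = 9008.78 × 10% = 900.88
Buyer bears (B): 1275.47 + 77.60 + 270.05 + 2894.28 + 577.51 + 1041.92 + 499.11 + 1414.71 = 8050.65
Landed cost (B) = invoice 3913.87 + 8050.65 + duty 900.88 = 12865.40
Difference = |13228.10 − 12865.40| = 362.70

Supplier B is cheaper by USD 362.70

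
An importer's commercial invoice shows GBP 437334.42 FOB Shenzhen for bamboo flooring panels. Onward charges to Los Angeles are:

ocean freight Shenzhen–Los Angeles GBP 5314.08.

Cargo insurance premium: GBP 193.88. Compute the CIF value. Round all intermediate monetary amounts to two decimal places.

CIF = FOB price + freight + insurance
CIF = 437334.42 + 5314.08 + 193.88 = 442842.38

CIF value: GBP 442842.38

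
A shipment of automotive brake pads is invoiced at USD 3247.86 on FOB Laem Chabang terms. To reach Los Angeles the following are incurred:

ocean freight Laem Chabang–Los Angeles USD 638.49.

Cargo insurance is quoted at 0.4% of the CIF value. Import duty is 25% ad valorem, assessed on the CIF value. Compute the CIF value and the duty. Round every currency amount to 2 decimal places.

CIF value: USD 3901.96; import duty: USD 975.49

Let C be the CIF value. C = FOB price + freight + 0.4% × C
C − 0.4% × C = 3247.86 + 638.49
0.996 × C = 3886.35
C = 3886.35 / 0.996 = 3901.96
Insurance premium = 0.4% × 3901.96 = 15.61
Import duty = 3901.96 × 25% = 975.49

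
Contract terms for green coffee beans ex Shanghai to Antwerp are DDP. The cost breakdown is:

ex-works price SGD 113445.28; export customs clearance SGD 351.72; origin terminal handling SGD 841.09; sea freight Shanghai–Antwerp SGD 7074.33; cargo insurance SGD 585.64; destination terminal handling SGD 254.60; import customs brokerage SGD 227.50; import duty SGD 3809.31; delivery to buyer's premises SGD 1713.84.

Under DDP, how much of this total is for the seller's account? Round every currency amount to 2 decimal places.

Seller's account: SGD 128303.31

DDP: the seller bears all costs including import duty.
Seller's account: goods 113445.28 + export clearance 351.72 + origin terminal 841.09 + freight 7074.33 + insurance 585.64 + destination terminal 254.60 + brokerage 227.50 + duty 3809.31 + delivery 1713.84 = 128303.31
Buyer's account: 0.00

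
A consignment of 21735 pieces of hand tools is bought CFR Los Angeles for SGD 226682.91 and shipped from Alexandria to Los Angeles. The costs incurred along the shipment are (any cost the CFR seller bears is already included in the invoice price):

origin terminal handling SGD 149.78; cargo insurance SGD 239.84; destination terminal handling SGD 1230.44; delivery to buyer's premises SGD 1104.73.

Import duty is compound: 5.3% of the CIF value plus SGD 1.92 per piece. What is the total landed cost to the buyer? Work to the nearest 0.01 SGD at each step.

Total landed cost: SGD 283016.03

CFR: the seller pays costs through ocean freight to the destination port, but not insurance.
Already in the invoice (seller's account under CFR): origin terminal — exclude.
CIF value = CFR price + insurance = 226682.91 + 239.84 = 226922.75
Ad valorem component: 226922.75 × 5.3% = 12026.91
Specific component: 21735 × 1.92 = 41731.20
Import duty = 12026.91 + 41731.20 = 53758.11
Buyer bears: insurance 239.84 + destination terminal 1230.44 + delivery 1104.73 + duty 53758.11 = 56333.12
Landed cost = invoice 226682.91 + 56333.12 = 283016.03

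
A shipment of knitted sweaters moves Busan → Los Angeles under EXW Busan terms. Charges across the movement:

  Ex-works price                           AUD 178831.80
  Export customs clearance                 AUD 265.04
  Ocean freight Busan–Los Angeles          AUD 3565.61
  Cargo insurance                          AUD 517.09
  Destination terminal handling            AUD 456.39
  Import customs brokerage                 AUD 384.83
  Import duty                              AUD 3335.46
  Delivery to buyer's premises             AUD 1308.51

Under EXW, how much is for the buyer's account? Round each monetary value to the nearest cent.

EXW: the seller makes goods available at their premises; the buyer bears all onward costs.
Seller's account: goods 178831.80 = 178831.80
Buyer's account: export clearance 265.04 + freight 3565.61 + insurance 517.09 + destination terminal 456.39 + brokerage 384.83 + duty 3335.46 + delivery 1308.51 = 9832.93

Buyer's account: AUD 9832.93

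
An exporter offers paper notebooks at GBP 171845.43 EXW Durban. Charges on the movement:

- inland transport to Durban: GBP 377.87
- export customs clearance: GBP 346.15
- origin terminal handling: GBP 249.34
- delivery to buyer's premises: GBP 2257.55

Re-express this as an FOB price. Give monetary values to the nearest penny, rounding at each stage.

Not relevant to the conversion: delivery — on the buyer under both terms; not part of either seller's price.
From EXW to FOB, the seller additionally bears: inland to port, export clearance, origin terminal.
FOB price = 171845.43 + 377.87 + 346.15 + 249.34 = 172818.79

FOB price: GBP 172818.79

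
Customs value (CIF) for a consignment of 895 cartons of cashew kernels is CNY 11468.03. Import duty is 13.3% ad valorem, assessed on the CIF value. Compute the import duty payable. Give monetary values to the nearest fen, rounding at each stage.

Import duty: CNY 1525.25

Import duty = 11468.03 × 13.3% = 1525.25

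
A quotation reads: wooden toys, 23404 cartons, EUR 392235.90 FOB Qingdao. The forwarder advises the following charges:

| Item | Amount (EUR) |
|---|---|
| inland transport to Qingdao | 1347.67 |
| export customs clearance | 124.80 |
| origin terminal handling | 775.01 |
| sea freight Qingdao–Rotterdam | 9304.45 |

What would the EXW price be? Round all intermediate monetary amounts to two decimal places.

Not relevant to the conversion: freight — on the buyer under both terms; not part of either seller's price.
From FOB to EXW, the seller no longer bears: inland to port, export clearance, origin terminal.
EXW price = 392235.90 − 1347.67 − 124.80 − 775.01 = 389988.42

EXW price: EUR 389988.42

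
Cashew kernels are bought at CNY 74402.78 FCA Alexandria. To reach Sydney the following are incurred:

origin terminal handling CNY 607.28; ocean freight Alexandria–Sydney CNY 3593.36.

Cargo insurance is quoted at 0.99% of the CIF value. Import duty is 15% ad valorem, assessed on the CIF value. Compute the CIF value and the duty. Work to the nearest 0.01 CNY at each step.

Let C be the CIF value. C = FCA price + pre-shipment costs + freight + 0.99% × C
C − 0.99% × C = 74402.78 + 607.28 + 3593.36
0.9901 × C = 78603.42
C = 78603.42 / 0.9901 = 79389.37
Insurance premium = 0.99% × 79389.37 = 785.95
Import duty = 79389.37 × 15% = 11908.41

CIF value: CNY 79389.37; import duty: CNY 11908.41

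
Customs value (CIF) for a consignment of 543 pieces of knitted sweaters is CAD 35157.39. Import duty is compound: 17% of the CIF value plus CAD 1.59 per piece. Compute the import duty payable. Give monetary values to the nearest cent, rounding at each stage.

Import duty: CAD 6840.13

Ad valorem component: 35157.39 × 17% = 5976.76
Specific component: 543 × 1.59 = 863.37
Import duty = 5976.76 + 863.37 = 6840.13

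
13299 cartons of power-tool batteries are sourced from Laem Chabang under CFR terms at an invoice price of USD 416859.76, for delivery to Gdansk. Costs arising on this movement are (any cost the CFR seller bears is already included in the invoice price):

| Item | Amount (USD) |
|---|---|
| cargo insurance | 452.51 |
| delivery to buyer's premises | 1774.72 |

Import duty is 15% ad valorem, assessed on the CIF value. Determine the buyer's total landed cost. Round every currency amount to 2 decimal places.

CFR: the seller pays costs through ocean freight to the destination port, but not insurance.
CIF value = CFR price + insurance = 416859.76 + 452.51 = 417312.27
Import duty = 417312.27 × 15% = 62596.84
Buyer bears: insurance 452.51 + delivery 1774.72 + duty 62596.84 = 64824.07
Landed cost = invoice 416859.76 + 64824.07 = 481683.83

Total landed cost: USD 481683.83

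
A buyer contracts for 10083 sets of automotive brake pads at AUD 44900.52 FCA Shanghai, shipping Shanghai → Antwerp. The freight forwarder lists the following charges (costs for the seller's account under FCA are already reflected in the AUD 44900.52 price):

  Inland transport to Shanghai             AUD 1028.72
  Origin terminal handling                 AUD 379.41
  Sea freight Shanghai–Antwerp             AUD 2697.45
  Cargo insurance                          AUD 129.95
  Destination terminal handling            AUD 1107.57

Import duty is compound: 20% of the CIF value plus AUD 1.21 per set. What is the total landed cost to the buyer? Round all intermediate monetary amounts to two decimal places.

FCA: the seller delivers export-cleared goods to the carrier; the buyer bears costs from that point.
Already in the invoice (seller's account under FCA): inland to port — exclude.
CIF value = FCA price + origin terminal + freight + insurance = 44900.52 + 379.41 + 2697.45 + 129.95 = 48107.33
Ad valorem component: 48107.33 × 20% = 9621.47
Specific component: 10083 × 1.21 = 12200.43
Import duty = 9621.47 + 12200.43 = 21821.90
Buyer bears: origin terminal 379.41 + freight 2697.45 + insurance 129.95 + destination terminal 1107.57 + duty 21821.90 = 26136.28
Landed cost = invoice 44900.52 + 26136.28 = 71036.80

Total landed cost: AUD 71036.80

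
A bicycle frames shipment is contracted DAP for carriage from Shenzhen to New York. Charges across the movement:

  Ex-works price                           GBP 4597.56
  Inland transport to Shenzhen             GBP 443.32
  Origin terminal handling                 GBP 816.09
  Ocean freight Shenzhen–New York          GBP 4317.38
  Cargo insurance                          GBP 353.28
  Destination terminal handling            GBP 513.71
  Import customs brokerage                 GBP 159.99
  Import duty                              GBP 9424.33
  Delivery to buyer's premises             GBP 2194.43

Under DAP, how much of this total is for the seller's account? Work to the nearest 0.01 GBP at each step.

DAP: the seller bears all costs to the named destination except import duty and clearance.
Seller's account: goods 4597.56 + inland to port 443.32 + origin terminal 816.09 + freight 4317.38 + insurance 353.28 + destination terminal 513.71 + delivery 2194.43 = 13235.77
Buyer's account: brokerage 159.99 + duty 9424.33 = 9584.32

Seller's account: GBP 13235.77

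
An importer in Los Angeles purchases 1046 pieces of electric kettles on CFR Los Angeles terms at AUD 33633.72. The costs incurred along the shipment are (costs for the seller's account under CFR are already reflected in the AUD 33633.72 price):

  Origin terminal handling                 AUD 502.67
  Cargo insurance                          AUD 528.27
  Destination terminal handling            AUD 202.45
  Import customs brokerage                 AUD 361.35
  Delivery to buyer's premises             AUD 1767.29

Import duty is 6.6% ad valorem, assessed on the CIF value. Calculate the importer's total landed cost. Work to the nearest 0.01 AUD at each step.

Total landed cost: AUD 38747.77

CFR: the seller pays costs through ocean freight to the destination port, but not insurance.
Already in the invoice (seller's account under CFR): origin terminal — exclude.
CIF value = CFR price + insurance = 33633.72 + 528.27 = 34161.99
Import duty = 34161.99 × 6.6% = 2254.69
Buyer bears: insurance 528.27 + destination terminal 202.45 + brokerage 361.35 + delivery 1767.29 + duty 2254.69 = 5114.05
Landed cost = invoice 33633.72 + 5114.05 = 38747.77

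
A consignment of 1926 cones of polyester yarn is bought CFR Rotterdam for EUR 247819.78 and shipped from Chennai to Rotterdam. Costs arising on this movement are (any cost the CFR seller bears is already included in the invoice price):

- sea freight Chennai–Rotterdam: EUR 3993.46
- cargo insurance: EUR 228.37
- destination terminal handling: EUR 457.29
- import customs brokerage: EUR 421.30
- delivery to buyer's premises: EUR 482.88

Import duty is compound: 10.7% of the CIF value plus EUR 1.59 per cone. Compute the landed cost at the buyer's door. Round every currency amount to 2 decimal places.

CFR: the seller pays costs through ocean freight to the destination port, but not insurance.
Already in the invoice (seller's account under CFR): freight — exclude.
CIF value = CFR price + insurance = 247819.78 + 228.37 = 248048.15
Ad valorem component: 248048.15 × 10.7% = 26541.15
Specific component: 1926 × 1.59 = 3062.34
Import duty = 26541.15 + 3062.34 = 29603.49
Buyer bears: insurance 228.37 + destination terminal 457.29 + brokerage 421.30 + delivery 482.88 + duty 29603.49 = 31193.33
Landed cost = invoice 247819.78 + 31193.33 = 279013.11

Total landed cost: EUR 279013.11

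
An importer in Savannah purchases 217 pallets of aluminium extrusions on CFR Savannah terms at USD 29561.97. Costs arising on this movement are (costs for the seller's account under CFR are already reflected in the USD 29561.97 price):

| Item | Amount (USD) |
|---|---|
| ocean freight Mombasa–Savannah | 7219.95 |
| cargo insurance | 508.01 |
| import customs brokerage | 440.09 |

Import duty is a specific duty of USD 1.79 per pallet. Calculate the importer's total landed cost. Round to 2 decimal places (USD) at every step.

Total landed cost: USD 30898.50

CFR: the seller pays costs through ocean freight to the destination port, but not insurance.
Already in the invoice (seller's account under CFR): freight — exclude.
CIF value = CFR price + insurance = 29561.97 + 508.01 = 30069.98
Import duty = 217 × 1.79 = 388.43
Buyer bears: insurance 508.01 + brokerage 440.09 + duty 388.43 = 1336.53
Landed cost = invoice 29561.97 + 1336.53 = 30898.50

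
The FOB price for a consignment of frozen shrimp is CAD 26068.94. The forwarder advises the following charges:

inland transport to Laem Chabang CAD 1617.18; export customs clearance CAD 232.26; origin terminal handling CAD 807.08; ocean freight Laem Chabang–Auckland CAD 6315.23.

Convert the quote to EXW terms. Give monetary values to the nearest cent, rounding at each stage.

Not relevant to the conversion: freight — on the buyer under both terms; not part of either seller's price.
From FOB to EXW, the seller no longer bears: inland to port, export clearance, origin terminal.
EXW price = 26068.94 − 1617.18 − 232.26 − 807.08 = 23412.42

EXW price: CAD 23412.42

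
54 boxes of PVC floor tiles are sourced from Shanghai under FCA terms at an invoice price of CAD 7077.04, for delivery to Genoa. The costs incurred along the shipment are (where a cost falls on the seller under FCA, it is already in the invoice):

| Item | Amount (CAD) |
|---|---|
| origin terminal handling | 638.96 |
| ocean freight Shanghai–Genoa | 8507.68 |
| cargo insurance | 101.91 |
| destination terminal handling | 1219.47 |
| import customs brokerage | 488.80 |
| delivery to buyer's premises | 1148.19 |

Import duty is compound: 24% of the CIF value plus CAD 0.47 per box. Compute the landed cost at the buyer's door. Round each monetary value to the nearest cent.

FCA: the seller delivers export-cleared goods to the carrier; the buyer bears costs from that point.
CIF value = FCA price + origin terminal + freight + insurance = 7077.04 + 638.96 + 8507.68 + 101.91 = 16325.59
Ad valorem component: 16325.59 × 24% = 3918.14
Specific component: 54 × 0.47 = 25.38
Import duty = 3918.14 + 25.38 = 3943.52
Buyer bears: origin terminal 638.96 + freight 8507.68 + insurance 101.91 + destination terminal 1219.47 + brokerage 488.80 + delivery 1148.19 + duty 3943.52 = 16048.53
Landed cost = invoice 7077.04 + 16048.53 = 23125.57

Total landed cost: CAD 23125.57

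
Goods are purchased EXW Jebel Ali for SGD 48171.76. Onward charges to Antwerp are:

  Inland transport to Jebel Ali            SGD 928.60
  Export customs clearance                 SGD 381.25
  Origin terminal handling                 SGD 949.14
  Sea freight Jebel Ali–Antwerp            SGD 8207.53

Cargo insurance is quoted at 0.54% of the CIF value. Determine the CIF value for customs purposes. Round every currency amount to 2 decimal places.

CIF value: SGD 58956.65

Let C be the CIF value. C = EXW price + pre-shipment costs + freight + 0.54% × C
C − 0.54% × C = 48171.76 + 928.60 + 381.25 + 949.14 + 8207.53
0.9946 × C = 58638.28
C = 58638.28 / 0.9946 = 58956.65
Insurance premium = 0.54% × 58956.65 = 318.37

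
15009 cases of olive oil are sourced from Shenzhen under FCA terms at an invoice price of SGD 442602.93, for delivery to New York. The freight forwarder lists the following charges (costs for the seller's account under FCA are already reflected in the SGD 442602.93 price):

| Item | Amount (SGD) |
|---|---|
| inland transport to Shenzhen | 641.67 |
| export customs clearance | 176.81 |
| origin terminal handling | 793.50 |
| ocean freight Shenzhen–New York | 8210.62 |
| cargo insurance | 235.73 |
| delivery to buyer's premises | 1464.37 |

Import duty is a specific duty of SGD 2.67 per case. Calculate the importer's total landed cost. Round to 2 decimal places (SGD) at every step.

Total landed cost: SGD 493381.18

FCA: the seller delivers export-cleared goods to the carrier; the buyer bears costs from that point.
Already in the invoice (seller's account under FCA): inland to port, export clearance — exclude.
CIF value = FCA price + origin terminal + freight + insurance = 442602.93 + 793.50 + 8210.62 + 235.73 = 451842.78
Import duty = 15009 × 2.67 = 40074.03
Buyer bears: origin terminal 793.50 + freight 8210.62 + insurance 235.73 + delivery 1464.37 + duty 40074.03 = 50778.25
Landed cost = invoice 442602.93 + 50778.25 = 493381.18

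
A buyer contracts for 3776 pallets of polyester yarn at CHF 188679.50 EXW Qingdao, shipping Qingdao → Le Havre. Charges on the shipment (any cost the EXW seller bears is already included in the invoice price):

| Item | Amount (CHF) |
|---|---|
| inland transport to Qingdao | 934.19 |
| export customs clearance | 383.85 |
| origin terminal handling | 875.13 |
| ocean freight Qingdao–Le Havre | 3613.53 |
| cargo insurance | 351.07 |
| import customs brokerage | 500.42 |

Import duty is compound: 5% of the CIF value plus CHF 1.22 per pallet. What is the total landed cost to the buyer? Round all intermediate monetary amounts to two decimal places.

EXW: the seller makes goods available at their premises; the buyer bears all onward costs.
CIF value = EXW price + inland to port + export clearance + origin terminal + freight + insurance = 188679.50 + 934.19 + 383.85 + 875.13 + 3613.53 + 351.07 = 194837.27
Ad valorem component: 194837.27 × 5% = 9741.86
Specific component: 3776 × 1.22 = 4606.72
Import duty = 9741.86 + 4606.72 = 14348.58
Buyer bears: inland to port 934.19 + export clearance 383.85 + origin terminal 875.13 + freight 3613.53 + insurance 351.07 + brokerage 500.42 + duty 14348.58 = 21006.77
Landed cost = invoice 188679.50 + 21006.77 = 209686.27

Total landed cost: CHF 209686.27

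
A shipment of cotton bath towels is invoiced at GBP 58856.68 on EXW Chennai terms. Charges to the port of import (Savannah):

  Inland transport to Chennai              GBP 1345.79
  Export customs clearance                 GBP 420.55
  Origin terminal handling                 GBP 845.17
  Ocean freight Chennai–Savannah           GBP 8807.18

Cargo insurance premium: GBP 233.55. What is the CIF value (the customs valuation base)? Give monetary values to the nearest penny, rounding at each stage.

CIF = EXW price + pre-shipment costs + freight + insurance
CIF = 58856.68 + 1345.79 + 420.55 + 845.17 + 8807.18 + 233.55 = 70508.92

CIF value: GBP 70508.92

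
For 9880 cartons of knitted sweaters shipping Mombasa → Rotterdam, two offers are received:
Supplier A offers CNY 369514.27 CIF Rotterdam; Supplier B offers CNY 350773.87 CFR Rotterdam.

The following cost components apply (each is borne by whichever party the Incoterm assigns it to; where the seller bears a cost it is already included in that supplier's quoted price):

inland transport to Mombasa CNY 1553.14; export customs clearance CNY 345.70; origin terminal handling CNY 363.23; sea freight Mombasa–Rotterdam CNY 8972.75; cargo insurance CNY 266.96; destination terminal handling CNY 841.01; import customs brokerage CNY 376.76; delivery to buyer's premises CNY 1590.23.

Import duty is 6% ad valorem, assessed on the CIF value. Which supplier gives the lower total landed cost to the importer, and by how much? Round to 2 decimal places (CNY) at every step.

Supplier A (CIF):
The CIF price already equals the CIF value: 369514.27
Import duty = 369514.27 × 6% = 22170.86
Buyer bears (A): 841.01 + 376.76 + 1590.23 = 2808.00
Landed cost (A) = invoice 369514.27 + 2808.00 + duty 22170.86 = 394493.13
Supplier B (CFR):
CIF value = CFR price + insurance = 350773.87 + 266.96 = 351040.83
Import duty = 351040.83 × 6% = 21062.45
Buyer bears (B): 266.96 + 841.01 + 376.76 + 1590.23 = 3074.96
Landed cost (B) = invoice 350773.87 + 3074.96 + duty 21062.45 = 374911.28
Difference = |394493.13 − 374911.28| = 19581.85

Supplier B is cheaper by CNY 19581.85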